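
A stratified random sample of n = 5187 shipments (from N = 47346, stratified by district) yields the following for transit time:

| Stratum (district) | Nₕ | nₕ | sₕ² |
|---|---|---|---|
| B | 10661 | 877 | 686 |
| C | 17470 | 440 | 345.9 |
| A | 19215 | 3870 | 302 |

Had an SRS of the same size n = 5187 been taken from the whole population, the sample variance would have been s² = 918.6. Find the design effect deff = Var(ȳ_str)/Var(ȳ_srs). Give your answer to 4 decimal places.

0.9575

Var(ȳ_str) = Σ Wₕ²(1−fₕ)sₕ²/nₕ with Wₕ = Nₕ/47346:
  B: (10661/47346)²·(1−877/10661)·686/877 = 0.036397564
  C: (17470/47346)²·(1−440/17470)·345.9/440 = 0.10433712
  A: (19215/47346)²·(1−3870/19215)·302/3870 = 0.010264473
  → Var(ȳ_str) = 0.15099916.
Var(ȳ_srs) = (1 − 5187/47346)·918.6/5187 = 0.15769474.
deff = 0.15099916 / 0.15769474 = 0.9575.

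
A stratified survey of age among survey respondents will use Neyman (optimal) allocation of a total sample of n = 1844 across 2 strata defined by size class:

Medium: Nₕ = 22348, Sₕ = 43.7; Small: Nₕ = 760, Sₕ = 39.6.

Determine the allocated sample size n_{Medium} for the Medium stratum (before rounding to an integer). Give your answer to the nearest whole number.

1789

Neyman allocation: nₕ = n·NₕSₕ / Σⱼ NⱼSⱼ.
Σ NⱼSⱼ = 22348·43.7 + 760·39.6 = 1.0067036 × 10^6.
n_{Medium} = 1844·22348·43.7 / (1.0067036 × 10^6) = 1789.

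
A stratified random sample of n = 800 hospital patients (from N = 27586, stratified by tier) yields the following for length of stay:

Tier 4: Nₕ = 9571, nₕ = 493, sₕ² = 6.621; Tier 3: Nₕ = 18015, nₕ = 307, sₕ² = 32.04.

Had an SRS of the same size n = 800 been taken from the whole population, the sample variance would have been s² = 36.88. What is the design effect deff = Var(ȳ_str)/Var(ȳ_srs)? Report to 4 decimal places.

Var(ȳ_str) = Σ Wₕ²(1−fₕ)sₕ²/nₕ with Wₕ = Nₕ/27586:
  Tier 4: (9571/27586)²·(1−493/9571)·6.621/493 = 0.0015333691
  Tier 3: (18015/27586)²·(1−307/18015)·32.04/307 = 0.043750241
  → Var(ȳ_str) = 0.04528361.
Var(ȳ_srs) = (1 − 800/27586)·36.88/800 = 0.04476309.
deff = 0.04528361 / 0.04476309 = 1.0116.

1.0116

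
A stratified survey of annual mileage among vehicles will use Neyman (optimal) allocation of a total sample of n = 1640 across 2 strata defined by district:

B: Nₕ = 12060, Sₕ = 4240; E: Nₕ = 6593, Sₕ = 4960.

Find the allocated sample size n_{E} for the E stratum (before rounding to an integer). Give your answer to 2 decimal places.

639.70

Neyman allocation: nₕ = n·NₕSₕ / Σⱼ NⱼSⱼ.
Σ NⱼSⱼ = 12060·4240 + 6593·4960 = 8.383568 × 10^7.
n_{E} = 1640·6593·4960 / (8.383568 × 10^7) = 639.70.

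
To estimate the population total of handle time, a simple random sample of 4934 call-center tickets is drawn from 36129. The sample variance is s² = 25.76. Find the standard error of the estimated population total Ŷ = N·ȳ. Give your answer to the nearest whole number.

2426

Var(Ŷ) = N²·Var(ȳ) = N²·(1 − n/N)·s²/n.
f = 4934/36129 = 0.13656619; Var(ȳ) = 0.86343381·25.76/4934 = 0.0045079155.
Var(Ŷ) = 36129² · 0.0045079155 = 5.884203 × 10^6.
SE(Ŷ) = √(5.884203 × 10^6) = 2426.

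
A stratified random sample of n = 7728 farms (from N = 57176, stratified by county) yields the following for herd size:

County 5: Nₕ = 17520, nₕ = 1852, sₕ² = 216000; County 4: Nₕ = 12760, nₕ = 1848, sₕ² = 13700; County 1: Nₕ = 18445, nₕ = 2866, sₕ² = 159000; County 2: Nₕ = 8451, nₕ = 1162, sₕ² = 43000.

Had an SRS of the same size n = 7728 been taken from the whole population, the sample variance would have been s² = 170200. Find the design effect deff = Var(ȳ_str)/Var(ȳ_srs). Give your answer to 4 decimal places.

Var(ȳ_str) = Σ Wₕ²(1−fₕ)sₕ²/nₕ with Wₕ = Nₕ/57176:
  County 5: (17520/57176)²·(1−1852/17520)·216000/1852 = 9.7933865
  County 4: (12760/57176)²·(1−1848/12760)·13700/1848 = 0.31575199
  County 1: (18445/57176)²·(1−2866/18445)·159000/2866 = 4.8765383
  County 2: (8451/57176)²·(1−1162/8451)·43000/1162 = 0.69728583
  → Var(ȳ_str) = 15.682963.
Var(ȳ_srs) = (1 − 7728/57176)·170200/7728 = 19.047036.
deff = 15.682963 / 19.047036 = 0.8234.

0.8234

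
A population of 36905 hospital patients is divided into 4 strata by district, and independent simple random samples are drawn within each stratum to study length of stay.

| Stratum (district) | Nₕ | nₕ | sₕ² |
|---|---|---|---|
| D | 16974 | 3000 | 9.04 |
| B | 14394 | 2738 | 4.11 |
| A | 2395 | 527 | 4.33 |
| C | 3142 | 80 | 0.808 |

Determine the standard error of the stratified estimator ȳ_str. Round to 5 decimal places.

Var(ȳ_str) = Σₕ Wₕ²(1 − fₕ)sₕ²/nₕ with Wₕ = Nₕ/N, N = 36905.
D: Wₕ = 0.45993768; term = 0.45993768²·(1 − 0.17674090)·9.04/3000 = 5.2478534 × 10^-4.
B: Wₕ = 0.39002845; term = 0.39002845²·(1 − 0.19021815)·4.11/2738 = 1.8491366 × 10^-4.
A: Wₕ = 0.06489636; term = 0.06489636²·(1 − 0.22004175)·4.33/527 = 2.6989153 × 10^-5.
C: Wₕ = 0.08513752; term = 0.08513752²·(1 − 0.02546149)·0.808/80 = 7.1344799 × 10^-5.
Sum = 8.0803295 × 10^-4.
SE = √(8.0803295 × 10^-4) = 0.02843.

0.02843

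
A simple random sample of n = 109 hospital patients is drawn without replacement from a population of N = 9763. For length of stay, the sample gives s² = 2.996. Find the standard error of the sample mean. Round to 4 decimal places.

Under SRS without replacement, Var(ȳ) = (1 − f)·s²/n with f = n/N = 109/9763 = 0.01116460.
Var(ȳ) = (1 − 0.01116460)·2.996/109 = 0.98883540·0.027486239 = 0.027179366.
SE(ȳ) = √(0.027179366) = 0.1649.

0.1649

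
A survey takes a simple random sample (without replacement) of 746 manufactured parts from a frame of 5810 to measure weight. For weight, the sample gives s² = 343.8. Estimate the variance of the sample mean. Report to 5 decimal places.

Under SRS without replacement, Var(ȳ) = (1 − f)·s²/n with f = n/N = 746/5810 = 0.12839931.
Var(ȳ) = (1 − 0.12839931)·343.8/746 = 0.87160069·0.46085791 = 0.40168407.

0.40168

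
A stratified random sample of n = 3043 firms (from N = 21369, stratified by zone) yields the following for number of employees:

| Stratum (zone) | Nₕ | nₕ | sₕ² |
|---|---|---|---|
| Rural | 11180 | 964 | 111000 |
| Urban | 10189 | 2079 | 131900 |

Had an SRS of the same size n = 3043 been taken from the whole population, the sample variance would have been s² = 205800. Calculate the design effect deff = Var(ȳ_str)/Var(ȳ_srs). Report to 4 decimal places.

Var(ȳ_str) = Σ Wₕ²(1−fₕ)sₕ²/nₕ with Wₕ = Nₕ/21369:
  Rural: (11180/21369)²·(1−964/11180)·111000/964 = 28.800514
  Urban: (10189/21369)²·(1−2079/10189)·131900/2079 = 11.480857
  → Var(ȳ_str) = 40.281371.
Var(ȳ_srs) = (1 − 3043/21369)·205800/3043 = 57.999854.
deff = 40.281371 / 57.999854 = 0.6945.

0.6945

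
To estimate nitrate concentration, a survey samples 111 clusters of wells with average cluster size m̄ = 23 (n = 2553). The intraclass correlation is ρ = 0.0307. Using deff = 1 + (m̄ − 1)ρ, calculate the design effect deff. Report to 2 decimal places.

1.68

deff = 1 + (23 − 1)·0.0307 = 1 + 0.6754 = 1.6754.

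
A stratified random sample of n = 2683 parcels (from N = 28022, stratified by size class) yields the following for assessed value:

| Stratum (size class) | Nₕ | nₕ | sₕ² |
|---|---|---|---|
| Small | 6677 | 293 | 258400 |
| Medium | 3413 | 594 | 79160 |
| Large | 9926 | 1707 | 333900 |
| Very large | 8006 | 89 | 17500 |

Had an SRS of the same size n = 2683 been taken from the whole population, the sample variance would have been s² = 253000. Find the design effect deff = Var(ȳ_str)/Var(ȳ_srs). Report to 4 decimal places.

1.0051

Var(ȳ_str) = Σ Wₕ²(1−fₕ)sₕ²/nₕ with Wₕ = Nₕ/28022:
  Small: (6677/28022)²·(1−293/6677)·258400/293 = 47.874129
  Medium: (3413/28022)²·(1−594/3413)·79160/594 = 1.6328731
  Large: (9926/28022)²·(1−1707/9926)·333900/1707 = 20.322536
  Very large: (8006/28022)²·(1−89/8006)·17500/89 = 15.871794
  → Var(ȳ_str) = 85.701332.
Var(ȳ_srs) = (1 − 2683/28022)·253000/2683 = 85.268808.
deff = 85.701332 / 85.268808 = 1.0051.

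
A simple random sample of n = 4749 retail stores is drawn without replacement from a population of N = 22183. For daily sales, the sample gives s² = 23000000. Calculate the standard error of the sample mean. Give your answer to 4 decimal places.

Under SRS without replacement, Var(ȳ) = (1 − f)·s²/n with f = n/N = 4749/22183 = 0.21408286.
Var(ȳ) = (1 − 0.21408286)·23000000/4749 = 0.78591714·4843.1249 = 3806.2949.
SE(ȳ) = √(3806.2949) = 61.6952.

61.6952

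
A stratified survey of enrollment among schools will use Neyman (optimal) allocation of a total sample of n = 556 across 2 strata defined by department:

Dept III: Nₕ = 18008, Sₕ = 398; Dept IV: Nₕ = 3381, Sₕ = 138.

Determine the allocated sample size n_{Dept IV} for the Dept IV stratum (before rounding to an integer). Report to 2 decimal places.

Neyman allocation: nₕ = n·NₕSₕ / Σⱼ NⱼSⱼ.
Σ NⱼSⱼ = 18008·398 + 3381·138 = 7.633762 × 10^6.
n_{Dept IV} = 556·3381·138 / (7.633762 × 10^6) = 33.98.

33.98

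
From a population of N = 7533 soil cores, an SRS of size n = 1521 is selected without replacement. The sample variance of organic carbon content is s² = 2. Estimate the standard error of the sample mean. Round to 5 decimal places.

Under SRS without replacement, Var(ȳ) = (1 − f)·s²/n with f = n/N = 1521/7533 = 0.20191159.
Var(ȳ) = (1 − 0.20191159)·2/1521 = 0.79808841·0.0013149244 = 0.0010494259.
SE(ȳ) = √(0.0010494259) = 0.03239.

0.03239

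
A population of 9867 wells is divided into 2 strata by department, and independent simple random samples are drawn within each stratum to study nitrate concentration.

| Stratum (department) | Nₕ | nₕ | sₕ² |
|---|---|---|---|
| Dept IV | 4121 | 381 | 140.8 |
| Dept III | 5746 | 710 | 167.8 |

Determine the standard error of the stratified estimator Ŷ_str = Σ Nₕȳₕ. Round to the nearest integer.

Var(Ŷ_str) = Σₕ Nₕ²(1 − fₕ)sₕ²/nₕ.
Dept IV: 4121²·(1 − 381/4121)·140.8/381 = 5.6957628 × 10^6.
Dept III: 5746²·(1 − 710/5746)·167.8/710 = 6.8388795 × 10^6.
Sum = 1.2534642 × 10^7.
SE = √(1.2534642 × 10^7) = 3540.

3540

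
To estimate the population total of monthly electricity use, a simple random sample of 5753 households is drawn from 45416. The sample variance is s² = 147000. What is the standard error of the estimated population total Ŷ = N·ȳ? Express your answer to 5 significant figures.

214540

Var(Ŷ) = N²·Var(ȳ) = N²·(1 − n/N)·s²/n.
f = 5753/45416 = 0.12667342; Var(ȳ) = 0.87332658·147000/5753 = 22.315141.
Var(Ŷ) = 45416² · 22.315141 = 4.6027501 × 10^10.
SE(Ŷ) = √(4.6027501 × 10^10) = 214540.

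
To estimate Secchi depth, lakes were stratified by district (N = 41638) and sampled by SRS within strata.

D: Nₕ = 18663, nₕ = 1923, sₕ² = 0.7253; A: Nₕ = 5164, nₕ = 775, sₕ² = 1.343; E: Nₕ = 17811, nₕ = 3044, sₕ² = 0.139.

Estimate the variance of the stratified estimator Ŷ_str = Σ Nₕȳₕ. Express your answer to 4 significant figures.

Var(Ŷ_str) = Σₕ Nₕ²(1 − fₕ)sₕ²/nₕ.
D: 18663²·(1 − 1923/18663)·0.7253/1923 = 117835.27.
A: 5164²·(1 − 775/5164)·1.343/775 = 39275.898.
E: 17811²·(1 − 3044/17811)·0.139/3044 = 12010.214.
Sum = 169121.38.

169100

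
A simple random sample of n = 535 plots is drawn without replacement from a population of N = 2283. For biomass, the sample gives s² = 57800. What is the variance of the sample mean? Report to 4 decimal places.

82.7198

Under SRS without replacement, Var(ȳ) = (1 − f)·s²/n with f = n/N = 535/2283 = 0.23434078.
Var(ȳ) = (1 − 0.23434078)·57800/535 = 0.76565922·108.03738 = 82.719819.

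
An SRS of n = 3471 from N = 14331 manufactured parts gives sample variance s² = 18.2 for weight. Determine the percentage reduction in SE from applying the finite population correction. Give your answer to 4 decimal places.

f = n/N = 3471/14331 = 0.24220222.
SE_no-fpc = √(s²/n) = 0.072411641; SE_fpc = √((1−f)s²/n) = 0.063035478.
Ratio = √(1−f) = 0.87051581. Reduction = 100·(1 − 0.87051581) = 12.9484%.

12.9484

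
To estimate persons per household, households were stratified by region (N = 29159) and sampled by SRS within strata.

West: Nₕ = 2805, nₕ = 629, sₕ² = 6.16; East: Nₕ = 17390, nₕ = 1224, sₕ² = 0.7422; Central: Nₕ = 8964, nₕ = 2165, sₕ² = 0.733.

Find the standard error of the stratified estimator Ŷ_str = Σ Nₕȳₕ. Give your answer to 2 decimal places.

Var(Ŷ_str) = Σₕ Nₕ²(1 − fₕ)sₕ²/nₕ.
West: 2805²·(1 − 629/2805)·6.16/629 = 59775.308.
East: 17390²·(1 − 1224/17390)·0.7422/1224 = 170467.54.
Central: 8964²·(1 − 2165/8964)·0.733/2165 = 20634.453.
Sum = 250877.3.
SE = √(250877.3) = 500.88.

500.88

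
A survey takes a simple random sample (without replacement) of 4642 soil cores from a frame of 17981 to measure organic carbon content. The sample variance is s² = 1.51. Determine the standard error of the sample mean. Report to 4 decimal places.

Under SRS without replacement, Var(ȳ) = (1 − f)·s²/n with f = n/N = 4642/17981 = 0.25816139.
Var(ȳ) = (1 − 0.25816139)·1.51/4642 = 0.74183861·3.2529082 × 10^-4 = 2.4131329 × 10^-4.
SE(ȳ) = √(2.4131329 × 10^-4) = 0.0155.

0.0155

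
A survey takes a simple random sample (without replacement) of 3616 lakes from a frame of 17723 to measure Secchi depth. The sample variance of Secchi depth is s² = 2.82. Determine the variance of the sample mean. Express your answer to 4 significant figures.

6.208 × 10^-4

Under SRS without replacement, Var(ȳ) = (1 − f)·s²/n with f = n/N = 3616/17723 = 0.20402866.
Var(ȳ) = (1 − 0.20402866)·2.82/3616 = 0.79597134·7.7986726 × 10^-4 = 6.2075198 × 10^-4.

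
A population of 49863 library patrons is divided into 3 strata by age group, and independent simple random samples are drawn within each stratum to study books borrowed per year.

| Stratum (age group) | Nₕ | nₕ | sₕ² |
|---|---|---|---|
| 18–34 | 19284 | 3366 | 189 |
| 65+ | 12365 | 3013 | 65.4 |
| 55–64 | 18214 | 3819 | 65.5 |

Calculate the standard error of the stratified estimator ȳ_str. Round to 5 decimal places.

0.09874

Var(ȳ_str) = Σₕ Wₕ²(1 − fₕ)sₕ²/nₕ with Wₕ = Nₕ/N, N = 49863.
18–34: Wₕ = 0.38673967; term = 0.38673967²·(1 − 0.17454885)·189/3366 = 0.0069322866.
65+: Wₕ = 0.24797946; term = 0.24797946²·(1 − 0.24367165)·65.4/3013 = 0.0010095328.
55–64: Wₕ = 0.36528087; term = 0.36528087²·(1 − 0.20967388)·65.5/3819 = 0.0018086388.
Sum = 0.0097504582.
SE = √(0.0097504582) = 0.09874.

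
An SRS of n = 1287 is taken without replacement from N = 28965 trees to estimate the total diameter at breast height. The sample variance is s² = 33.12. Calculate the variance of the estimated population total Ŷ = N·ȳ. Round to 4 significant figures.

2.063 × 10^7

Var(Ŷ) = N²·Var(ȳ) = N²·(1 − n/N)·s²/n.
f = 1287/28965 = 0.04443294; Var(ȳ) = 0.95556706·33.12/1287 = 0.024590817.
Var(Ŷ) = 28965² · 0.024590817 = 2.0630988 × 10^7.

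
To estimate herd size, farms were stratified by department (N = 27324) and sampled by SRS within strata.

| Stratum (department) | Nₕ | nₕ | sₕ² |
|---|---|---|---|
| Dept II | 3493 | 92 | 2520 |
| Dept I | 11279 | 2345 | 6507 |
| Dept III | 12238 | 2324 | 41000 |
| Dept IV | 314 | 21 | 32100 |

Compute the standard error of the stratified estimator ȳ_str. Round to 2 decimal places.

1.97

Var(ȳ_str) = Σₕ Wₕ²(1 − fₕ)sₕ²/nₕ with Wₕ = Nₕ/N, N = 27324.
Dept II: Wₕ = 0.12783633; term = 0.12783633²·(1 − 0.02633839)·2520/92 = 0.4358423.
Dept I: Wₕ = 0.41278729; term = 0.41278729²·(1 − 0.20790850)·6507/2345 = 0.37451218.
Dept III: Wₕ = 0.44788464; term = 0.44788464²·(1 − 0.18990031)·41000/2324 = 2.8669396.
Dept IV: Wₕ = 0.01149173; term = 0.01149173²·(1 − 0.06687898)·32100/21 = 0.1883625.
Sum = 3.8656566.
SE = √(3.8656566) = 1.97.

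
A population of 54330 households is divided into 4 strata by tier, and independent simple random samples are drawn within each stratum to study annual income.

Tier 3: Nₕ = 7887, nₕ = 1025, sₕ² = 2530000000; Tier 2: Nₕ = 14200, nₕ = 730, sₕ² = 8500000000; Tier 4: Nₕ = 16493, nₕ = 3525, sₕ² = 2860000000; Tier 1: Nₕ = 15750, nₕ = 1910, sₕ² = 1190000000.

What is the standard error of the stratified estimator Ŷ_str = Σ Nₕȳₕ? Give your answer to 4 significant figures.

5.167 × 10^7

Var(Ŷ_str) = Σₕ Nₕ²(1 − fₕ)sₕ²/nₕ.
Tier 3: 7887²·(1 − 1025/7887)·2530000000/1025 = 1.3358547 × 10^14.
Tier 2: 14200²·(1 − 730/14200)·8500000000/730 = 2.227163 × 10^15.
Tier 4: 16493²·(1 − 3525/16493)·2860000000/3525 = 1.73532 × 10^14.
Tier 1: 15750²·(1 − 1910/15750)·1190000000/1910 = 1.3580953 × 10^14.
Sum = 2.67009 × 10^15.
SE = √(2.67009 × 10^15) = 5.167 × 10^7.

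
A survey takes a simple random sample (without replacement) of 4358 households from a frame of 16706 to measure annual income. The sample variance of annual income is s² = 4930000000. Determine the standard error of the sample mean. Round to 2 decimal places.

Under SRS without replacement, Var(ȳ) = (1 − f)·s²/n with f = n/N = 4358/16706 = 0.26086436.
Var(ȳ) = (1 − 0.26086436)·4930000000/4358 = 0.73913564·1.1312529 × 10^6 = 836149.31.
SE(ȳ) = √(836149.31) = 914.41.

914.41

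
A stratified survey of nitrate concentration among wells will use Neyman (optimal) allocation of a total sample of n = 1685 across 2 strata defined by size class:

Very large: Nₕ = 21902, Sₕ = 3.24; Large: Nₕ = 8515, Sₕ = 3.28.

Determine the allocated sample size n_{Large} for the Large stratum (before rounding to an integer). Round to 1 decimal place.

475.9

Neyman allocation: nₕ = n·NₕSₕ / Σⱼ NⱼSⱼ.
Σ NⱼSⱼ = 21902·3.24 + 8515·3.28 = 98891.68.
n_{Large} = 1685·8515·3.28 / 98891.68 = 475.9.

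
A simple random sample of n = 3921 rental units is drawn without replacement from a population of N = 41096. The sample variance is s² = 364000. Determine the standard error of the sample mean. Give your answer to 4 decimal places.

Under SRS without replacement, Var(ȳ) = (1 − f)·s²/n with f = n/N = 3921/41096 = 0.09541075.
Var(ȳ) = (1 − 0.09541075)·364000/3921 = 0.90458925·92.833461 = 83.976151.
SE(ȳ) = √(83.976151) = 9.1639.

9.1639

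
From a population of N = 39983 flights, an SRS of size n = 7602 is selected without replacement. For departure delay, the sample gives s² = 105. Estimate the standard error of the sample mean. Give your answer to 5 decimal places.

Under SRS without replacement, Var(ȳ) = (1 − f)·s²/n with f = n/N = 7602/39983 = 0.19013081.
Var(ȳ) = (1 − 0.19013081)·105/7602 = 0.80986919·0.013812155 = 0.011186039.
SE(ȳ) = √(0.011186039) = 0.10576.

0.10576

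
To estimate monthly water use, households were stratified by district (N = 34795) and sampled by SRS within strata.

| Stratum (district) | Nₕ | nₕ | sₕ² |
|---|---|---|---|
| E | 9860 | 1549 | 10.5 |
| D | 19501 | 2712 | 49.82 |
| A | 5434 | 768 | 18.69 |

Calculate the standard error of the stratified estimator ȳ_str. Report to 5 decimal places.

0.07705

Var(ȳ_str) = Σₕ Wₕ²(1 − fₕ)sₕ²/nₕ with Wₕ = Nₕ/N, N = 34795.
E: Wₕ = 0.28337405; term = 0.28337405²·(1 − 0.15709939)·10.5/1549 = 4.5881161 × 10^-4.
D: Wₕ = 0.56045409; term = 0.56045409²·(1 − 0.13906979)·49.82/2712 = 0.0049677767.
A: Wₕ = 0.15617186; term = 0.15617186²·(1 − 0.14133235)·18.69/768 = 5.0965791 × 10^-4.
Sum = 0.0059362462.
SE = √(0.0059362462) = 0.07705.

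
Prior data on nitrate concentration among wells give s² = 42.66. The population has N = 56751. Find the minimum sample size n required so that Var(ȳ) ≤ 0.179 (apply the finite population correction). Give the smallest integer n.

238

Without fpc, n₀ = s²/D = 42.66/0.179 = 238.3240.
With fpc, (1 − n/N)·s²/n ≤ D requires n ≥ n₀/(1 + n₀/N) = 238.3240/(1 + 238.3240/56751) = 237.3274.
Rounding up, n = 238.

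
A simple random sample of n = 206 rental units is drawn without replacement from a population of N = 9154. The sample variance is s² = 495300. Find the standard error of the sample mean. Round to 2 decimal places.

48.48

Under SRS without replacement, Var(ȳ) = (1 − f)·s²/n with f = n/N = 206/9154 = 0.02250382.
Var(ȳ) = (1 − 0.02250382)·495300/206 = 0.97749618·2404.3689 = 2350.2614.
SE(ȳ) = √(2350.2614) = 48.48.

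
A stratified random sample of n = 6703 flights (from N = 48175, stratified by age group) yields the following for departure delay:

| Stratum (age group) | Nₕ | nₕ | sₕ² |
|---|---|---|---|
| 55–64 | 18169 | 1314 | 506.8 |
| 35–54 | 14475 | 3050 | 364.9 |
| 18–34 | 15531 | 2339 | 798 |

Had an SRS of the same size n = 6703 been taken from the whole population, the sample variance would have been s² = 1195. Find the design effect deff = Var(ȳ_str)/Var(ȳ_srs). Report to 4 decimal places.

Var(ȳ_str) = Σ Wₕ²(1−fₕ)sₕ²/nₕ with Wₕ = Nₕ/48175:
  55–64: (18169/48175)²·(1−1314/18169)·506.8/1314 = 0.050892944
  35–54: (14475/48175)²·(1−3050/14475)·364.9/3050 = 0.0085252154
  18–34: (15531/48175)²·(1−2339/15531)·798/2339 = 0.030118912
  → Var(ȳ_str) = 0.089537071.
Var(ȳ_srs) = (1 − 6703/48175)·1195/6703 = 0.15347299.
deff = 0.089537071 / 0.15347299 = 0.5834.

0.5834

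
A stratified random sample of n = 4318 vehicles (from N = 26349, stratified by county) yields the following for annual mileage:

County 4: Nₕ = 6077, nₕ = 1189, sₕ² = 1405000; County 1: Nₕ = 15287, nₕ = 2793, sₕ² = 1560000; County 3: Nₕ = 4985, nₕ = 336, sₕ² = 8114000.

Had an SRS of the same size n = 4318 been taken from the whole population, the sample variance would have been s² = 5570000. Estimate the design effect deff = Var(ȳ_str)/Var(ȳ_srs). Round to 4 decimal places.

Var(ȳ_str) = Σ Wₕ²(1−fₕ)sₕ²/nₕ with Wₕ = Nₕ/26349:
  County 4: (6077/26349)²·(1−1189/6077)·1405000/1189 = 50.557621
  County 1: (15287/26349)²·(1−2793/15287)·1560000/2793 = 153.65587
  County 3: (4985/26349)²·(1−336/4985)·8114000/336 = 806.10601
  → Var(ȳ_str) = 1010.3195.
Var(ȳ_srs) = (1 − 4318/26349)·5570000/4318 = 1078.5558.
deff = 1010.3195 / 1078.5558 = 0.9367.

0.9367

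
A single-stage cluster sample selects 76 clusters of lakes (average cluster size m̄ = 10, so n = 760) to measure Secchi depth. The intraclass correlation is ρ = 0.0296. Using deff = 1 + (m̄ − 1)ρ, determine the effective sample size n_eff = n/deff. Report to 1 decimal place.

deff = 1 + (10 − 1)·0.0296 = 1 + 0.2664 = 1.2664.
n_eff = 760 / 1.2664 = 600.1.

600.1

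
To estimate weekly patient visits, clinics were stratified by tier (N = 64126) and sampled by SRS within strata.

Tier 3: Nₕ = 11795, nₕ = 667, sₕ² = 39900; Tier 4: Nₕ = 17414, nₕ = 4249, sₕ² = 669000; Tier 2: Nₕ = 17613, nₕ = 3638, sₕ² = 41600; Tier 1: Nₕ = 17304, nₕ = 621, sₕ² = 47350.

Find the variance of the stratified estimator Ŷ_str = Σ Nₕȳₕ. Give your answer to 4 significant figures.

Var(Ŷ_str) = Σₕ Nₕ²(1 − fₕ)sₕ²/nₕ.
Tier 3: 11795²·(1 − 667/11795)·39900/667 = 7.8516716 × 10^9.
Tier 4: 17414²·(1 − 4249/17414)·669000/4249 = 3.6095976 × 10^10.
Tier 2: 17613²·(1 − 3638/17613)·41600/3638 = 2.8145942 × 10^9.
Tier 1: 17304²·(1 − 621/17304)·47350/621 = 2.201147 × 10^10.
Sum = 6.8773712 × 10^10.

6.877 × 10^10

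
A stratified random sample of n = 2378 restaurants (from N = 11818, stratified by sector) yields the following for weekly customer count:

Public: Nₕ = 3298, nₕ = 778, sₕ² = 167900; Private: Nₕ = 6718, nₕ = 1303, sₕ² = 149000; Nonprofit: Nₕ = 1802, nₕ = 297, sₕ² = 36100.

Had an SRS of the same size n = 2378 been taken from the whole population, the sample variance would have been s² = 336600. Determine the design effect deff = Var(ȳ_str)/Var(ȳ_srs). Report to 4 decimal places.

Var(ȳ_str) = Σ Wₕ²(1−fₕ)sₕ²/nₕ with Wₕ = Nₕ/11818:
  Public: (3298/11818)²·(1−778/3298)·167900/778 = 12.842049
  Private: (6718/11818)²·(1−1303/6718)·149000/1303 = 29.784639
  Nonprofit: (1802/11818)²·(1−297/1802)·36100/297 = 2.3602286
  → Var(ȳ_str) = 44.986917.
Var(ȳ_srs) = (1 − 2378/11818)·336600/2378 = 113.06554.
deff = 44.986917 / 113.06554 = 0.3979.

0.3979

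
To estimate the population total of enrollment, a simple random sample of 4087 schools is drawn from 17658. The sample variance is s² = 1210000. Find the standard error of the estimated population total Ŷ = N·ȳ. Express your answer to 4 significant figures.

Var(Ŷ) = N²·Var(ȳ) = N²·(1 − n/N)·s²/n.
f = 4087/17658 = 0.23145317; Var(ȳ) = 0.76854683·1210000/4087 = 227.5365.
Var(Ŷ) = 17658² · 227.5365 = 7.094701 × 10^10.
SE(Ŷ) = √(7.094701 × 10^10) = 266400.

266400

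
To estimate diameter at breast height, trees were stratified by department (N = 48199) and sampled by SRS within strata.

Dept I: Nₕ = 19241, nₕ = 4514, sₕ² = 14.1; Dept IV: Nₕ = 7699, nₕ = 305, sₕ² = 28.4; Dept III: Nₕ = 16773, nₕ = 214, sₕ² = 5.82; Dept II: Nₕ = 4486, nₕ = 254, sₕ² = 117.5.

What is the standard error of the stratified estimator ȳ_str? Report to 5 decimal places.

0.09846

Var(ȳ_str) = Σₕ Wₕ²(1 − fₕ)sₕ²/nₕ with Wₕ = Nₕ/N, N = 48199.
Dept I: Wₕ = 0.39919915; term = 0.39919915²·(1 − 0.23460319)·14.1/4514 = 3.8099864 × 10^-4.
Dept IV: Wₕ = 0.15973360; term = 0.15973360²·(1 − 0.03961553)·28.4/305 = 0.0022816878.
Dept III: Wₕ = 0.34799477; term = 0.34799477²·(1 − 0.01275860)·5.82/214 = 0.003251457.
Dept II: Wₕ = 0.09307247; term = 0.09307247²·(1 − 0.05662060)·117.5/254 = 0.0037803588.
Sum = 0.0096945022.
SE = √(0.0096945022) = 0.09846.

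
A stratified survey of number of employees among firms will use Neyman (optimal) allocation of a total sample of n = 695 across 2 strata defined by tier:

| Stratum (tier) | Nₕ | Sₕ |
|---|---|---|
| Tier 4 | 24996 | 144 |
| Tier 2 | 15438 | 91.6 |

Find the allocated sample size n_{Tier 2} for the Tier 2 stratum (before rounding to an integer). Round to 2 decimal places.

Neyman allocation: nₕ = n·NₕSₕ / Σⱼ NⱼSⱼ.
Σ NⱼSⱼ = 24996·144 + 15438·91.6 = 5.0135448 × 10^6.
n_{Tier 2} = 695·15438·91.6 / (5.0135448 × 10^6) = 196.03.

196.03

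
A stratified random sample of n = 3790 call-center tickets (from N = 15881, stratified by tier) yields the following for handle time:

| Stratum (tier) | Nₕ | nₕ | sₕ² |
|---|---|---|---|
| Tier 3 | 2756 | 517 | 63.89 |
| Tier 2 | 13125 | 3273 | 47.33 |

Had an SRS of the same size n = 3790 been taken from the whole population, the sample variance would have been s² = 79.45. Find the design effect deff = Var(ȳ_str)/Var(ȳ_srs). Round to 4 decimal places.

0.6540

Var(ȳ_str) = Σ Wₕ²(1−fₕ)sₕ²/nₕ with Wₕ = Nₕ/15881:
  Tier 3: (2756/15881)²·(1−517/2756)·63.89/517 = 0.0030235695
  Tier 2: (13125/15881)²·(1−3273/13125)·47.33/3273 = 0.0074141014
  → Var(ȳ_str) = 0.010437671.
Var(ȳ_srs) = (1 − 3790/15881)·79.45/3790 = 0.015960227.
deff = 0.010437671 / 0.015960227 = 0.6540.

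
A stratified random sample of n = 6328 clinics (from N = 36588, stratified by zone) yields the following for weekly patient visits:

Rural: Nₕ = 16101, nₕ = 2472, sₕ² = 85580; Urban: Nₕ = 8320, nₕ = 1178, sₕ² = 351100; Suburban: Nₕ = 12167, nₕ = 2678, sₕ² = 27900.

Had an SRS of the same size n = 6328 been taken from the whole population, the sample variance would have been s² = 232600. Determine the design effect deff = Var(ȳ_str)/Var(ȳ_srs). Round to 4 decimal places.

Var(ȳ_str) = Σ Wₕ²(1−fₕ)sₕ²/nₕ with Wₕ = Nₕ/36588:
  Rural: (16101/36588)²·(1−2472/16101)·85580/2472 = 5.6749667
  Urban: (8320/36588)²·(1−1178/8320)·351100/1178 = 13.229742
  Suburban: (12167/36588)²·(1−2678/12167)·27900/2678 = 0.89850448
  → Var(ȳ_str) = 19.803213.
Var(ȳ_srs) = (1 − 6328/36588)·232600/6328 = 30.399994.
deff = 19.803213 / 30.399994 = 0.6514.

0.6514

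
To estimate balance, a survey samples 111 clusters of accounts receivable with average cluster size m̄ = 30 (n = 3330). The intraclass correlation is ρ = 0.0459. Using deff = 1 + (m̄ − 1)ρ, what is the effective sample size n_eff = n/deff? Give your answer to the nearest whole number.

deff = 1 + (30 − 1)·0.0459 = 1 + 1.3311 = 2.3311.
n_eff = 3330 / 2.3311 = 1429.

1429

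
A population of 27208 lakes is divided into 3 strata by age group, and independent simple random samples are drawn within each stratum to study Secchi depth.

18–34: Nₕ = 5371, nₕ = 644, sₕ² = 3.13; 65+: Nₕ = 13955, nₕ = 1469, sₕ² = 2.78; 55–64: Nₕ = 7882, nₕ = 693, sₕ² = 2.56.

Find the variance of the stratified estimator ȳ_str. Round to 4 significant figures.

Var(ȳ_str) = Σₕ Wₕ²(1 − fₕ)sₕ²/nₕ with Wₕ = Nₕ/N, N = 27208.
18–34: Wₕ = 0.19740517; term = 0.19740517²·(1 − 0.11990318)·3.13/644 = 1.6668863 × 10^-4.
65+: Wₕ = 0.51290062; term = 0.51290062²·(1 − 0.10526693)·2.78/1469 = 4.4543356 × 10^-4.
55–64: Wₕ = 0.28969421; term = 0.28969421²·(1 − 0.08792185)·2.56/693 = 2.8276028 × 10^-4.
Sum = 8.9488247 × 10^-4.

8.949 × 10^-4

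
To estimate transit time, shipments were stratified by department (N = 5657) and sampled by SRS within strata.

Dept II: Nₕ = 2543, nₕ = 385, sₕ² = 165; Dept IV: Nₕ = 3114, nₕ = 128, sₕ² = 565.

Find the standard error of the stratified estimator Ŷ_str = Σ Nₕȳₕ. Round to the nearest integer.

6588

Var(Ŷ_str) = Σₕ Nₕ²(1 − fₕ)sₕ²/nₕ.
Dept II: 2543²·(1 − 385/2543)·165/385 = 2.3519117 × 10^6.
Dept IV: 3114²·(1 − 128/3114)·565/128 = 4.1043736 × 10^7.
Sum = 4.3395648 × 10^7.
SE = √(4.3395648 × 10^7) = 6588.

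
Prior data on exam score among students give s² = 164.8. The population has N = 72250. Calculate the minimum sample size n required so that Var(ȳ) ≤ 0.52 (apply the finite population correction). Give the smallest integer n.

316

Without fpc, n₀ = s²/D = 164.8/0.52 = 316.9231.
With fpc, (1 − n/N)·s²/n ≤ D requires n ≥ n₀/(1 + n₀/N) = 316.9231/(1 + 316.9231/72250) = 315.5390.
Rounding up, n = 316.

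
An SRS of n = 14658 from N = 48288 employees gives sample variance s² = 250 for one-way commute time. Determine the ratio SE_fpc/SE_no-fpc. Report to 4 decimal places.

0.8345

f = n/N = 14658/48288 = 0.30355368.
SE_no-fpc = √(s²/n) = 0.13059683; SE_fpc = √((1−f)s²/n) = 0.10898744.
Ratio = √(1−f) = 0.83453360.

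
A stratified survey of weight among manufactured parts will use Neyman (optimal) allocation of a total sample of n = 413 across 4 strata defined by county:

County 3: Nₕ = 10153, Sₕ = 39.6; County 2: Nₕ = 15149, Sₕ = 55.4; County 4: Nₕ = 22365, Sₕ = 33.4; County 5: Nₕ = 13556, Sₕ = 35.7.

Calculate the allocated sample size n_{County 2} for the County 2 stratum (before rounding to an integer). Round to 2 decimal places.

Neyman allocation: nₕ = n·NₕSₕ / Σⱼ NⱼSⱼ.
Σ NⱼSⱼ = 10153·39.6 + 15149·55.4 + 22365·33.4 + 13556·35.7 = 2.4722536 × 10^6.
n_{County 2} = 413·15149·55.4 / (2.4722536 × 10^6) = 140.20.

140.20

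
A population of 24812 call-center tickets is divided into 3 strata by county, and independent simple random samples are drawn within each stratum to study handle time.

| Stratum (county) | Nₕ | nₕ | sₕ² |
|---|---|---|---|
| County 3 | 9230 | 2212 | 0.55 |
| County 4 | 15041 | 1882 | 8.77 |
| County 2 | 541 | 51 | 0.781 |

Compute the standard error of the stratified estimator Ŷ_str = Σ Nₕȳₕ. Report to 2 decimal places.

970.81

Var(Ŷ_str) = Σₕ Nₕ²(1 − fₕ)sₕ²/nₕ.
County 3: 9230²·(1 − 2212/9230)·0.55/2212 = 16106.183.
County 4: 15041²·(1 − 1882/15041)·8.77/1882 = 922315.64.
County 2: 541²·(1 − 51/541)·0.781/51 = 4059.5155.
Sum = 942481.34.
SE = √(942481.34) = 970.81.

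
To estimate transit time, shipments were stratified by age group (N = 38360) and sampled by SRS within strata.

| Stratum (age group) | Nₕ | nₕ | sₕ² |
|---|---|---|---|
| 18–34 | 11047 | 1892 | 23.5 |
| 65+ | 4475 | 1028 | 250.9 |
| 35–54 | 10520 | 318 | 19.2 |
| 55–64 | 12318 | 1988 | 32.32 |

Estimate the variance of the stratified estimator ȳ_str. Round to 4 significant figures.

0.009222

Var(ȳ_str) = Σₕ Wₕ²(1 − fₕ)sₕ²/nₕ with Wₕ = Nₕ/N, N = 38360.
18–34: Wₕ = 0.28798227; term = 0.28798227²·(1 − 0.17126822)·23.5/1892 = 8.5367436 × 10^-4.
65+: Wₕ = 0.11665798; term = 0.11665798²·(1 − 0.22972067)·250.9/1028 = 0.0025584956.
35–54: Wₕ = 0.27424400; term = 0.27424400²·(1 − 0.03022814)·19.2/318 = 0.0044037025.
55–64: Wₕ = 0.32111575; term = 0.32111575²·(1 − 0.16138984)·32.32/1988 = 0.0014058478.
Sum = 0.0092217203.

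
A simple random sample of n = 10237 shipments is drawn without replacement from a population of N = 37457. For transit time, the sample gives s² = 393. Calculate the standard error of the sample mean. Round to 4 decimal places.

0.1670

Under SRS without replacement, Var(ȳ) = (1 − f)·s²/n with f = n/N = 10237/37457 = 0.27330005.
Var(ȳ) = (1 − 0.27330005)·393/10237 = 0.72669995·0.038390153 = 0.027898123.
SE(ȳ) = √(0.027898123) = 0.1670.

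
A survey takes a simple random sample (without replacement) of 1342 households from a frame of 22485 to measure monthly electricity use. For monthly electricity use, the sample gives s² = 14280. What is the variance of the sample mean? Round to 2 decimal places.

10.01

Under SRS without replacement, Var(ȳ) = (1 − f)·s²/n with f = n/N = 1342/22485 = 0.05968423.
Var(ȳ) = (1 − 0.05968423)·14280/1342 = 0.94031577·10.640835 = 10.005745.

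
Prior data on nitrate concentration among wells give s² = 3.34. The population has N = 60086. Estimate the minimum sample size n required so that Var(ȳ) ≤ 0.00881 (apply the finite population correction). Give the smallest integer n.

Without fpc, n₀ = s²/D = 3.34/0.00881 = 379.1146.
With fpc, (1 − n/N)·s²/n ≤ D requires n ≥ n₀/(1 + n₀/N) = 379.1146/(1 + 379.1146/60086) = 376.7376.
Rounding up, n = 377.

377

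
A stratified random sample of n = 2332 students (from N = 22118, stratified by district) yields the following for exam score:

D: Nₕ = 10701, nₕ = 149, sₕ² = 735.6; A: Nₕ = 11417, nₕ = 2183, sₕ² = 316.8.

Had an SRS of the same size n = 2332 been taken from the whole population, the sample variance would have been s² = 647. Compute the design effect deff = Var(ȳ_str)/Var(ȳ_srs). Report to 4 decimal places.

Var(ȳ_str) = Σ Wₕ²(1−fₕ)sₕ²/nₕ with Wₕ = Nₕ/22118:
  D: (10701/22118)²·(1−149/10701)·735.6/149 = 1.1395225
  A: (11417/22118)²·(1−2183/11417)·316.8/2183 = 0.031273868
  → Var(ȳ_str) = 1.1707964.
Var(ȳ_srs) = (1 − 2332/22118)·647/2332 = 0.24819206.
deff = 1.1707964 / 0.24819206 = 4.7173.

4.7173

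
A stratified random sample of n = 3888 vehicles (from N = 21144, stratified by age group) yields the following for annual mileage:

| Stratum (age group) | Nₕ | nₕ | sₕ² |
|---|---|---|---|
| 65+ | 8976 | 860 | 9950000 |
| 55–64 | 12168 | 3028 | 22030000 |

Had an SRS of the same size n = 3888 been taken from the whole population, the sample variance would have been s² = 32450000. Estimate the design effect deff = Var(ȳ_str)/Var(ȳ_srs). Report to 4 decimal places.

Var(ȳ_str) = Σ Wₕ²(1−fₕ)sₕ²/nₕ with Wₕ = Nₕ/21144:
  65+: (8976/21144)²·(1−860/8976)·9950000/860 = 1885.2772
  55–64: (12168/21144)²·(1−3028/12168)·22030000/3028 = 1809.8798
  → Var(ȳ_str) = 3695.157.
Var(ȳ_srs) = (1 − 3888/21144)·32450000/3888 = 6811.4791.
deff = 3695.157 / 6811.4791 = 0.5425.

0.5425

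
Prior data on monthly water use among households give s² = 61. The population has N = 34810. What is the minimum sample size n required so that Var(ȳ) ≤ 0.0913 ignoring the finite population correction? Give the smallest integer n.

669

Without fpc, n₀ = s²/D = 61/0.0913 = 668.1271.
Rounding up, n = 669.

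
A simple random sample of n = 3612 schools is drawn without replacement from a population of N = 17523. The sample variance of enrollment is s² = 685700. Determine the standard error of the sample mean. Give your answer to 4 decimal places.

12.2763

Under SRS without replacement, Var(ȳ) = (1 − f)·s²/n with f = n/N = 3612/17523 = 0.20612909.
Var(ȳ) = (1 − 0.20612909)·685700/3612 = 0.79387091·189.83942 = 150.708.
SE(ȳ) = √(150.708) = 12.2763.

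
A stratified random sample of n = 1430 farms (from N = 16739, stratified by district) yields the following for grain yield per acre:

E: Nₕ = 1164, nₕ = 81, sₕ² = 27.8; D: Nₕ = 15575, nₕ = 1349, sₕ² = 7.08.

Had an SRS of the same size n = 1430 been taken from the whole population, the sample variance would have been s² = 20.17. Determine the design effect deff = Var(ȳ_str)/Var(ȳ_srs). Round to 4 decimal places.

0.4414

Var(ȳ_str) = Σ Wₕ²(1−fₕ)sₕ²/nₕ with Wₕ = Nₕ/16739:
  E: (1164/16739)²·(1−81/1164)·27.8/81 = 0.0015441241
  D: (15575/16739)²·(1−1349/15575)·7.08/1349 = 0.0041502394
  → Var(ȳ_str) = 0.0056943635.
Var(ȳ_srs) = (1 − 1430/16739)·20.17/1430 = 0.012899925.
deff = 0.0056943635 / 0.012899925 = 0.4414.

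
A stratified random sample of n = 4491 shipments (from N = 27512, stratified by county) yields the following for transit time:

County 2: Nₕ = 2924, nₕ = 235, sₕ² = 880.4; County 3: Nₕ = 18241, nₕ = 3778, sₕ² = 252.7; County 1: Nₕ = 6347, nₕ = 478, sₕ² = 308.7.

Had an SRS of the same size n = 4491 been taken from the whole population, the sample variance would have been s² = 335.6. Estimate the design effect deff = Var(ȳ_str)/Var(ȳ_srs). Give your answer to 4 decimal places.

1.5035

Var(ȳ_str) = Σ Wₕ²(1−fₕ)sₕ²/nₕ with Wₕ = Nₕ/27512:
  County 2: (2924/27512)²·(1−235/2924)·880.4/235 = 0.038916701
  County 3: (18241/27512)²·(1−3778/18241)·252.7/3778 = 0.02331342
  County 1: (6347/27512)²·(1−478/6347)·308.7/478 = 0.031783156
  → Var(ȳ_str) = 0.094013277.
Var(ȳ_srs) = (1 − 4491/27512)·335.6/4491 = 0.062528919.
deff = 0.094013277 / 0.062528919 = 1.5035.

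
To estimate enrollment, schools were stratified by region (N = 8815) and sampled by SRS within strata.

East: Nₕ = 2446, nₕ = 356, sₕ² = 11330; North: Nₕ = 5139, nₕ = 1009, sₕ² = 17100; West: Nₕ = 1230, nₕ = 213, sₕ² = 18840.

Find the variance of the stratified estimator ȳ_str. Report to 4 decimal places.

Var(ȳ_str) = Σₕ Wₕ²(1 − fₕ)sₕ²/nₕ with Wₕ = Nₕ/N, N = 8815.
East: Wₕ = 0.27748157; term = 0.27748157²·(1 − 0.14554374)·11330/356 = 2.0938136.
North: Wₕ = 0.58298355; term = 0.58298355²·(1 − 0.19634170)·17100/1009 = 4.6290192.
West: Wₕ = 0.13953488; term = 0.13953488²·(1 − 0.17317073)·18840/213 = 1.4239106.
Sum = 8.1467434.

8.1467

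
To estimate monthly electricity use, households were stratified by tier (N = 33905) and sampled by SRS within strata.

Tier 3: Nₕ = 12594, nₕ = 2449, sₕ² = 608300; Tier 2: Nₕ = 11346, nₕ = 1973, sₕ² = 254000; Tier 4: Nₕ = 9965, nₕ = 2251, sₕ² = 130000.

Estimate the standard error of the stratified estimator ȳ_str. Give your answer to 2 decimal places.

Var(ȳ_str) = Σₕ Wₕ²(1 − fₕ)sₕ²/nₕ with Wₕ = Nₕ/N, N = 33905.
Tier 3: Wₕ = 0.37144964; term = 0.37144964²·(1 − 0.19445768)·608300/2449 = 27.606877.
Tier 2: Wₕ = 0.33464091; term = 0.33464091²·(1 − 0.17389388)·254000/1973 = 11.909692.
Tier 4: Wₕ = 0.29390945; term = 0.29390945²·(1 − 0.22589062)·130000/2251 = 3.8618669.
Sum = 43.378436.
SE = √(43.378436) = 6.59.

6.59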